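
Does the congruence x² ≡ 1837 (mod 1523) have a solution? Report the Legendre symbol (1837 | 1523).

First reduce: 1837 ≡ 314 (mod 1523).
Pull out 2: since 1523 ≡ 3 (mod 8), (2/1523) = -1.
Reciprocity: 157 ≡ 1 and 1523 ≡ 3 (mod 4), so (157/1523) = +(1523/157).
Reduce top mod 157: now compute (110/157).
Pull out 2: since 157 ≡ 5 (mod 8), (2/157) = -1.
Reciprocity: 55 ≡ 3 and 157 ≡ 1 (mod 4), so (55/157) = +(157/55).
Reduce top mod 55: now compute (47/55).
Reciprocity: 47 ≡ 3 and 55 ≡ 3 (mod 4), so (47/55) = −(55/47).
Reduce top mod 47: now compute (8/47).
Pull out 2^3: since 47 ≡ 7 (mod 8), (2/47) = +1, so (2/47)^3 = +1.
Reached (1/47) = 1. Collecting the sign flips along the way, the symbol is -1.

-1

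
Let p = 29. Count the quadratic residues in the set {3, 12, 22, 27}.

(3/29) = -1 → non-residue.
(12/29) = -1 → non-residue.
(22/29) = +1 → QR.
(27/29) = -1 → non-residue.
Total quadratic residues among the 4: 1.

1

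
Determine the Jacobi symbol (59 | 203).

Reciprocity: 59 ≡ 3 and 203 ≡ 3 (mod 4), so (59/203) = −(203/59).
Reduce top mod 59: now compute (26/59).
Pull out 2: since 59 ≡ 3 (mod 8), (2/59) = -1.
Reciprocity: 13 ≡ 1 and 59 ≡ 3 (mod 4), so (13/59) = +(59/13).
Reduce top mod 13: now compute (7/13).
Reciprocity: 7 ≡ 3 and 13 ≡ 1 (mod 4), so (7/13) = +(13/7).
Reduce top mod 7: now compute (6/7).
Pull out 2: since 7 ≡ 7 (mod 8), (2/7) = +1.
Reciprocity: 3 ≡ 3 and 7 ≡ 3 (mod 4), so (3/7) = −(7/3).
Reduce top mod 3: now compute (1/3).
Reached (1/3) = 1. Collecting the sign flips along the way, the symbol is -1.

-1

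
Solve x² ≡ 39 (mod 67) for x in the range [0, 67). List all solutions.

21, 46

Since 67 ≡ 3 (mod 4), a square root of 39 is 39^((67+1)/4) = 39^17 mod 67.
Repeated squaring: 39^2≡47, 39^4≡65, 39^8≡4, 39^16≡16 (mod 67).
39^17 = 39^(16+1) ≡ 21 (mod 67).
Check: 21² = 441 ≡ 39 (mod 67). The two roots are 21 and 46.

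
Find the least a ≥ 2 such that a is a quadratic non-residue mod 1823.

(2/1823) = +1, so 2 is a residue.
(3/1823) = +1, so 3 is a residue.
(4/1823) = +1, so 4 is a residue.
(5/1823) = −1, so 5 is the smallest positive non-residue mod 1823.

5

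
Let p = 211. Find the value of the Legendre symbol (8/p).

Euler's criterion: (8/211) ≡ 8^105 (mod 211).
8^2 ≡ 64 (mod 211)
8^4 ≡ 87 (mod 211)
8^8 ≡ 184 (mod 211)
8^16 ≡ 96 (mod 211)
8^32 ≡ 143 (mod 211)
8^64 ≡ 193 (mod 211)
8^105 = 8^(64+32+8+1) ≡ 210 (mod 211).
Result is 210 ≡ −1, so (8/211) = −1.

-1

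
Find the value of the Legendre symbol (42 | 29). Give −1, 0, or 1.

1

First reduce: 42 ≡ 13 (mod 29).
Reciprocity: 13 ≡ 1 and 29 ≡ 1 (mod 4), so (13/29) = +(29/13).
Reduce top mod 13: now compute (3/13).
Reciprocity: 3 ≡ 3 and 13 ≡ 1 (mod 4), so (3/13) = +(13/3).
Reduce top mod 3: now compute (1/3).
Reached (1/3) = 1. Collecting the sign flips along the way, the symbol is +1.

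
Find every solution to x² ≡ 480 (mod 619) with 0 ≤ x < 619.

Since 619 ≡ 3 (mod 4), a square root of 480 is 480^((619+1)/4) = 480^155 mod 619.
Repeated squaring: 480^2≡132, 480^4≡92, 480^8≡417, 480^16≡569, 480^32≡24, 480^64≡576, 480^128≡611 (mod 619).
480^155 = 480^(128+16+8+2+1) ≡ 401 (mod 619).
Check: 401² = 160801 ≡ 480 (mod 619). The two roots are 218 and 401.

218, 401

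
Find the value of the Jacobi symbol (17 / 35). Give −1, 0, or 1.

1

Reciprocity: 17 ≡ 1 and 35 ≡ 3 (mod 4), so (17/35) = +(35/17).
Reduce top mod 17: now compute (1/17).
Reached (1/17) = 1. Collecting the sign flips along the way, the symbol is +1.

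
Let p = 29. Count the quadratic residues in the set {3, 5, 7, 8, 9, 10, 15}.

(3/29) = -1 → non-residue.
(5/29) = +1 → QR.
(7/29) = +1 → QR.
(8/29) = -1 → non-residue.
(9/29) = +1 → QR.
(10/29) = -1 → non-residue.
(15/29) = -1 → non-residue.
Total quadratic residues among the 7: 3.

3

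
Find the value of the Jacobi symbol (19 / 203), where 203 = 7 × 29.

1

Reciprocity: 19 ≡ 3 and 203 ≡ 3 (mod 4), so (19/203) = −(203/19).
Reduce top mod 19: now compute (13/19).
Reciprocity: 13 ≡ 1 and 19 ≡ 3 (mod 4), so (13/19) = +(19/13).
Reduce top mod 13: now compute (6/13).
Pull out 2: since 13 ≡ 5 (mod 8), (2/13) = -1.
Reciprocity: 3 ≡ 3 and 13 ≡ 1 (mod 4), so (3/13) = +(13/3).
Reduce top mod 3: now compute (1/3).
Reached (1/3) = 1. Collecting the sign flips along the way, the symbol is +1.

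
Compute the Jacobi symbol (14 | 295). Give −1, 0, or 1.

Pull out 2: since 295 ≡ 7 (mod 8), (2/295) = +1.
Reciprocity: 7 ≡ 3 and 295 ≡ 3 (mod 4), so (7/295) = −(295/7).
Reduce top mod 7: now compute (1/7).
Reached (1/7) = 1. Collecting the sign flips along the way, the symbol is -1.

-1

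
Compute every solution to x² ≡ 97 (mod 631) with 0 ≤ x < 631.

Since 631 ≡ 3 (mod 4), a square root of 97 is 97^((631+1)/4) = 97^158 mod 631.
Repeated squaring: 97^2≡575, 97^4≡612, 97^8≡361, 97^16≡335, 97^32≡538, 97^64≡446, 97^128≡151 (mod 631).
97^158 = 97^(128+16+8+4+2) ≡ 555 (mod 631).
Check: 555² = 308025 ≡ 97 (mod 631). The two roots are 76 and 555.

76, 555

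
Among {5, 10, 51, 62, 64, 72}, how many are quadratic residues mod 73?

(5/73) = -1 → non-residue.
(10/73) = -1 → non-residue.
(51/73) = -1 → non-residue.
(62/73) = -1 → non-residue.
(64/73) = +1 → QR.
(72/73) = +1 → QR.
Total quadratic residues among the 6: 2.

2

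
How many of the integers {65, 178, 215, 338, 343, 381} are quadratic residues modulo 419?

4

(65/419) = +1 → QR.
(178/419) = +1 → QR.
(215/419) = +1 → QR.
(338/419) = -1 → non-residue.
(343/419) = +1 → QR.
(381/419) = -1 → non-residue.
Total quadratic residues among the 6: 4.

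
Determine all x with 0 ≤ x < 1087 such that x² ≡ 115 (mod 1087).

Since 1087 ≡ 3 (mod 4), a square root of 115 is 115^((1087+1)/4) = 115^272 mod 1087.
Repeated squaring: 115^2≡181, 115^4≡151, 115^8≡1061, 115^16≡676, 115^32≡436, 115^64≡958, 115^128≡336, 115^256≡935 (mod 1087).
115^272 = 115^(256+16) ≡ 513 (mod 1087).
Check: 513² = 263169 ≡ 115 (mod 1087). The two roots are 513 and 574.

513, 574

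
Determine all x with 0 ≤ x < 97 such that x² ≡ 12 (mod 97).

97 ≡ 1 (mod 4), so we find a root by search.
Trying successive values, 20² = 400 ≡ 12 (mod 97). The other root is 97 − 20 = 77.

20, 77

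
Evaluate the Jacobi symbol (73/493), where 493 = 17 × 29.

1

Reciprocity: 73 ≡ 1 and 493 ≡ 1 (mod 4), so (73/493) = +(493/73).
Reduce top mod 73: now compute (55/73).
Reciprocity: 55 ≡ 3 and 73 ≡ 1 (mod 4), so (55/73) = +(73/55).
Reduce top mod 55: now compute (18/55).
Pull out 2: since 55 ≡ 7 (mod 8), (2/55) = +1.
Reciprocity: 9 ≡ 1 and 55 ≡ 3 (mod 4), so (9/55) = +(55/9).
Reduce top mod 9: now compute (1/9).
Reached (1/9) = 1. Collecting the sign flips along the way, the symbol is +1.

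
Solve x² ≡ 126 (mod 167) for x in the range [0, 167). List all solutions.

Since 167 ≡ 3 (mod 4), a square root of 126 is 126^((167+1)/4) = 126^42 mod 167.
Repeated squaring: 126^2≡11, 126^4≡121, 126^8≡112, 126^16≡19, 126^32≡27 (mod 167).
126^42 = 126^(32+8+2) ≡ 31 (mod 167).
Check: 31² = 961 ≡ 126 (mod 167). The two roots are 31 and 136.

31, 136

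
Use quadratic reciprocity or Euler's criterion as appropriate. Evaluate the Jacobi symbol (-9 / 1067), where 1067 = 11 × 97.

-1

First reduce: -9 ≡ 1058 (mod 1067).
Pull out 2: since 1067 ≡ 3 (mod 8), (2/1067) = -1.
Reciprocity: 529 ≡ 1 and 1067 ≡ 3 (mod 4), so (529/1067) = +(1067/529).
Reduce top mod 529: now compute (9/529).
Reciprocity: 9 ≡ 1 and 529 ≡ 1 (mod 4), so (9/529) = +(529/9).
Reduce top mod 9: now compute (7/9).
Reciprocity: 7 ≡ 3 and 9 ≡ 1 (mod 4), so (7/9) = +(9/7).
Reduce top mod 7: now compute (2/7).
Pull out 2: since 7 ≡ 7 (mod 8), (2/7) = +1.
Reached (1/7) = 1. Collecting the sign flips along the way, the symbol is -1.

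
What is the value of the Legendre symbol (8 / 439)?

Euler's criterion: (8/439) ≡ 8^219 (mod 439).
8^2 ≡ 64 (mod 439)
8^4 ≡ 145 (mod 439)
8^8 ≡ 392 (mod 439)
8^16 ≡ 14 (mod 439)
8^32 ≡ 196 (mod 439)
8^64 ≡ 223 (mod 439)
8^128 ≡ 122 (mod 439)
8^219 = 8^(128+64+16+8+2+1) ≡ 1 (mod 439).
Result is 1, so (8/439) = 1.

1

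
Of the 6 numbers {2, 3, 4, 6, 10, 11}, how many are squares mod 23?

(2/23) = +1 → QR.
(3/23) = +1 → QR.
(4/23) = +1 → QR.
(6/23) = +1 → QR.
(10/23) = -1 → non-residue.
(11/23) = -1 → non-residue.
Total quadratic residues among the 6: 4.

4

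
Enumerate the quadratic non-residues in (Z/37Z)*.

2 5 6 8 13 14 15 17 18 19 20 22 23 24 29 31 32 35

Square k = 1,…,18 (k and 37−k give the same square):
1²=1, 2²=4, 3²=9, 4²=16, 5²=25, 6²=36, 7²≡12, 8²≡27, 9²≡7, 10²≡26, 11²≡10, 12²≡33, 13²≡21, 14²≡11, 15²≡3, 16²≡34, 17²≡30, 18²≡28 (mod 37).
The residues are {1, 3, 4, 7, 9, 10, 11, 12, 16, 21, 25, 26, 27, 28, 30, 33, 34, 36}; the non-residues are the remaining 18 nonzero classes.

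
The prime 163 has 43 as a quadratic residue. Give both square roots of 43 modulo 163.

Since 163 ≡ 3 (mod 4), a square root of 43 is 43^((163+1)/4) = 43^41 mod 163.
Repeated squaring: 43^2≡56, 43^4≡39, 43^8≡54, 43^16≡145, 43^32≡161 (mod 163).
43^41 = 43^(32+8+1) ≡ 83 (mod 163).
Check: 83² = 6889 ≡ 43 (mod 163). The two roots are 80 and 83.

80, 83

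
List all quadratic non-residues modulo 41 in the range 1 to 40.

3 6 7 11 12 13 14 15 17 19 22 24 26 27 28 29 30 34 35 38

Square k = 1,…,20 (k and 41−k give the same square):
1²=1, 2²=4, 3²=9, 4²=16, 5²=25, 6²=36, 7²≡8, 8²≡23, 9²≡40, 10²≡18, 11²≡39, 12²≡21, 13²≡5, 14²≡32, 15²≡20, 16²≡10, 17²≡2, 18²≡37, 19²≡33, 20²≡31 (mod 41).
The residues are {1, 2, 4, 5, 8, 9, 10, 16, 18, 20, 21, 23, 25, 31, 32, 33, 36, 37, 39, 40}; the non-residues are the remaining 20 nonzero classes.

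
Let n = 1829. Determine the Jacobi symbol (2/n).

-1

Pull out 2: since 1829 ≡ 5 (mod 8), (2/1829) = -1.
Reached (1/1829) = 1. Collecting the sign flips along the way, the symbol is -1.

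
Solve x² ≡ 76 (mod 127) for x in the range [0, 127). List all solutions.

Since 127 ≡ 3 (mod 4), a square root of 76 is 76^((127+1)/4) = 76^32 mod 127.
Repeated squaring: 76^2≡61, 76^4≡38, 76^8≡47, 76^16≡50, 76^32≡87 (mod 127).
76^32 = 76^(32) ≡ 87 (mod 127).
Check: 87² = 7569 ≡ 76 (mod 127). The two roots are 40 and 87.

40, 87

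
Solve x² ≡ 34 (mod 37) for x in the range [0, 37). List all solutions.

37 ≡ 1 (mod 4), so we find a root by search.
Trying successive values, 16² = 256 ≡ 34 (mod 37). The other root is 37 − 16 = 21.

16, 21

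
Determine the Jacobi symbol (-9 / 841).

First reduce: -9 ≡ 832 (mod 841).
Pull out 2^6: since 841 ≡ 1 (mod 8), (2/841) = +1, so (2/841)^6 = +1.
Reciprocity: 13 ≡ 1 and 841 ≡ 1 (mod 4), so (13/841) = +(841/13).
Reduce top mod 13: now compute (9/13).
Reciprocity: 9 ≡ 1 and 13 ≡ 1 (mod 4), so (9/13) = +(13/9).
Reduce top mod 9: now compute (4/9).
Pull out 2^2: since 9 ≡ 1 (mod 8), (2/9) = +1, so (2/9)^2 = +1.
Reached (1/9) = 1. Collecting the sign flips along the way, the symbol is +1.

1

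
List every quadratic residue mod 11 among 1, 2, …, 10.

1,3,4,5,9

Square k = 1,…,5 (k and 11−k give the same square):
1²=1, 2²=4, 3²=9, 4²≡5, 5²≡3 (mod 11).
So the quadratic residues mod 11 are {1, 3, 4, 5, 9}.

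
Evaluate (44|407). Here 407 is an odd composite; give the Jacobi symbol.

Pull out 2^2: since 407 ≡ 7 (mod 8), (2/407) = +1, so (2/407)^2 = +1.
Reciprocity: 11 ≡ 3 and 407 ≡ 3 (mod 4), so (11/407) = −(407/11).
Reduce top mod 11: now compute (0/11).
Top reduces to 0: gcd > 1, so the symbol is 0.

0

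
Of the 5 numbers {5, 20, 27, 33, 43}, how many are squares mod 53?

(5/53) = -1 → non-residue.
(20/53) = -1 → non-residue.
(27/53) = -1 → non-residue.
(33/53) = -1 → non-residue.
(43/53) = +1 → QR.
Total quadratic residues among the 5: 1.

1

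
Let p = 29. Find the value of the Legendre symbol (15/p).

-1

Reciprocity: 15 ≡ 3 and 29 ≡ 1 (mod 4), so (15/29) = +(29/15).
Reduce top mod 15: now compute (14/15).
Pull out 2: since 15 ≡ 7 (mod 8), (2/15) = +1.
Reciprocity: 7 ≡ 3 and 15 ≡ 3 (mod 4), so (7/15) = −(15/7).
Reduce top mod 7: now compute (1/7).
Reached (1/7) = 1. Collecting the sign flips along the way, the symbol is -1.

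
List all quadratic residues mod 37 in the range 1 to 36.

1, 3, 4, 7, 9, 10, 11, 12, 16, 21, 25, 26, 27, 28, 30, 33, 34, 36

Square k = 1,…,18 (k and 37−k give the same square):
1²=1, 2²=4, 3²=9, 4²=16, 5²=25, 6²=36, 7²≡12, 8²≡27, 9²≡7, 10²≡26, 11²≡10, 12²≡33, 13²≡21, 14²≡11, 15²≡3, 16²≡34, 17²≡30, 18²≡28 (mod 37).
So the quadratic residues mod 37 are {1, 3, 4, 7, 9, 10, 11, 12, 16, 21, 25, 26, 27, 28, 30, 33, 34, 36}.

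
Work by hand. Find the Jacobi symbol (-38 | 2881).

-1

First reduce: -38 ≡ 2843 (mod 2881).
Reciprocity: 2843 ≡ 3 and 2881 ≡ 1 (mod 4), so (2843/2881) = +(2881/2843).
Reduce top mod 2843: now compute (38/2843).
Pull out 2: since 2843 ≡ 3 (mod 8), (2/2843) = -1.
Reciprocity: 19 ≡ 3 and 2843 ≡ 3 (mod 4), so (19/2843) = −(2843/19).
Reduce top mod 19: now compute (12/19).
Pull out 2^2: since 19 ≡ 3 (mod 8), (2/19) = -1, so (2/19)^2 = +1.
Reciprocity: 3 ≡ 3 and 19 ≡ 3 (mod 4), so (3/19) = −(19/3).
Reduce top mod 3: now compute (1/3).
Reached (1/3) = 1. Collecting the sign flips along the way, the symbol is -1.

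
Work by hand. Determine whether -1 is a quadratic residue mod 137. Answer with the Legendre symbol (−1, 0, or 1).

1

First reduce: -1 ≡ 136 (mod 137).
Pull out 2^3: since 137 ≡ 1 (mod 8), (2/137) = +1, so (2/137)^3 = +1.
Reciprocity: 17 ≡ 1 and 137 ≡ 1 (mod 4), so (17/137) = +(137/17).
Reduce top mod 17: now compute (1/17).
Reached (1/17) = 1. Collecting the sign flips along the way, the symbol is +1.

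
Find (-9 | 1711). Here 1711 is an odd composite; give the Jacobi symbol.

First reduce: -9 ≡ 1702 (mod 1711).
Pull out 2: since 1711 ≡ 7 (mod 8), (2/1711) = +1.
Reciprocity: 851 ≡ 3 and 1711 ≡ 3 (mod 4), so (851/1711) = −(1711/851).
Reduce top mod 851: now compute (9/851).
Reciprocity: 9 ≡ 1 and 851 ≡ 3 (mod 4), so (9/851) = +(851/9).
Reduce top mod 9: now compute (5/9).
Reciprocity: 5 ≡ 1 and 9 ≡ 1 (mod 4), so (5/9) = +(9/5).
Reduce top mod 5: now compute (4/5).
Pull out 2^2: since 5 ≡ 5 (mod 8), (2/5) = -1, so (2/5)^2 = +1.
Reached (1/5) = 1. Collecting the sign flips along the way, the symbol is -1.

-1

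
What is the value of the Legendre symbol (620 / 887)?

Euler's criterion: (620/887) ≡ 620^443 (mod 887).
620^2 ≡ 329 (mod 887)
620^4 ≡ 27 (mod 887)
620^8 ≡ 729 (mod 887)
620^16 ≡ 128 (mod 887)
620^32 ≡ 418 (mod 887)
620^64 ≡ 872 (mod 887)
620^128 ≡ 225 (mod 887)
620^256 ≡ 66 (mod 887)
620^443 = 620^(256+128+32+16+8+2+1) ≡ 1 (mod 887).
Result is 1, so (620/887) = 1.

1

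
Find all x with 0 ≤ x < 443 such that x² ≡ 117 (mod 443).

219, 224

Since 443 ≡ 3 (mod 4), a square root of 117 is 117^((443+1)/4) = 117^111 mod 443.
Repeated squaring: 117^2≡399, 117^4≡164, 117^8≡316, 117^16≡181, 117^32≡422, 117^64≡441 (mod 443).
117^111 = 117^(64+32+8+4+2+1) ≡ 224 (mod 443).
Check: 224² = 50176 ≡ 117 (mod 443). The two roots are 219 and 224.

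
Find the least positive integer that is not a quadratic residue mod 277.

2

(2/277) = −1, so 2 is the smallest positive non-residue mod 277.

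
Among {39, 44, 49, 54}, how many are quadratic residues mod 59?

1

(39/59) = -1 → non-residue.
(44/59) = -1 → non-residue.
(49/59) = +1 → QR.
(54/59) = -1 → non-residue.
Total quadratic residues among the 4: 1.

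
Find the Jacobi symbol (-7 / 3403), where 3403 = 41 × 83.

First reduce: -7 ≡ 3396 (mod 3403).
Pull out 2^2: since 3403 ≡ 3 (mod 8), (2/3403) = -1, so (2/3403)^2 = +1.
Reciprocity: 849 ≡ 1 and 3403 ≡ 3 (mod 4), so (849/3403) = +(3403/849).
Reduce top mod 849: now compute (7/849).
Reciprocity: 7 ≡ 3 and 849 ≡ 1 (mod 4), so (7/849) = +(849/7).
Reduce top mod 7: now compute (2/7).
Pull out 2: since 7 ≡ 7 (mod 8), (2/7) = +1.
Reached (1/7) = 1. Collecting the sign flips along the way, the symbol is +1.

1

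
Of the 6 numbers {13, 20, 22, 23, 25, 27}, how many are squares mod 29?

5

(13/29) = +1 → QR.
(20/29) = +1 → QR.
(22/29) = +1 → QR.
(23/29) = +1 → QR.
(25/29) = +1 → QR.
(27/29) = -1 → non-residue.
Total quadratic residues among the 6: 5.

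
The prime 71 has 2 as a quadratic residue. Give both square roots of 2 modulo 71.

Since 71 ≡ 3 (mod 4), a square root of 2 is 2^((71+1)/4) = 2^18 mod 71.
Repeated squaring: 2^2≡4, 2^4≡16, 2^8≡43, 2^16≡3 (mod 71).
2^18 = 2^(16+2) ≡ 12 (mod 71).
Check: 12² = 144 ≡ 2 (mod 71). The two roots are 12 and 59.

12, 59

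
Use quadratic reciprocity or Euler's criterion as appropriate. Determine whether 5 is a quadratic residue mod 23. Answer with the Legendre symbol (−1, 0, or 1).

Reciprocity: 5 ≡ 1 and 23 ≡ 3 (mod 4), so (5/23) = +(23/5).
Reduce top mod 5: now compute (3/5).
Reciprocity: 3 ≡ 3 and 5 ≡ 1 (mod 4), so (3/5) = +(5/3).
Reduce top mod 3: now compute (2/3).
Pull out 2: since 3 ≡ 3 (mod 8), (2/3) = -1.
Reached (1/3) = 1. Collecting the sign flips along the way, the symbol is -1.

-1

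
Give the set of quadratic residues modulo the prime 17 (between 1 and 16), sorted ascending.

1 2 4 8 9 13 15 16

Square k = 1,…,8 (k and 17−k give the same square):
1²=1, 2²=4, 3²=9, 4²=16, 5²≡8, 6²≡2, 7²≡15, 8²≡13 (mod 17).
So the quadratic residues mod 17 are {1, 2, 4, 8, 9, 13, 15, 16}.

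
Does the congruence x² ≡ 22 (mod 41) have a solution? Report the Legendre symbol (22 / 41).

-1

Euler's criterion: (22/41) ≡ 22^20 (mod 41).
22^2 ≡ 33 (mod 41)
22^4 ≡ 23 (mod 41)
22^8 ≡ 37 (mod 41)
22^16 ≡ 16 (mod 41)
22^20 = 22^(16+4) ≡ 40 (mod 41).
Result is 40 ≡ −1, so (22/41) = −1.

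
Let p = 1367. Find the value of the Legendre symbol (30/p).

-1

Pull out 2: since 1367 ≡ 7 (mod 8), (2/1367) = +1.
Reciprocity: 15 ≡ 3 and 1367 ≡ 3 (mod 4), so (15/1367) = −(1367/15).
Reduce top mod 15: now compute (2/15).
Pull out 2: since 15 ≡ 7 (mod 8), (2/15) = +1.
Reached (1/15) = 1. Collecting the sign flips along the way, the symbol is -1.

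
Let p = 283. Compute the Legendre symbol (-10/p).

Euler's criterion: (-10/283) ≡ 273^141 (mod 283).
273^2 ≡ 100 (mod 283)
273^4 ≡ 95 (mod 283)
273^8 ≡ 252 (mod 283)
273^16 ≡ 112 (mod 283)
273^32 ≡ 92 (mod 283)
273^64 ≡ 257 (mod 283)
273^128 ≡ 110 (mod 283)
273^141 = 273^(128+8+4+1) ≡ 282 (mod 283).
Result is 282 ≡ −1, so (-10/283) = −1.

-1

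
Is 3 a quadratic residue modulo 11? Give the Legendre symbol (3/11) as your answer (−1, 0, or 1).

1

Reciprocity: 3 ≡ 3 and 11 ≡ 3 (mod 4), so (3/11) = −(11/3).
Reduce top mod 3: now compute (2/3).
Pull out 2: since 3 ≡ 3 (mod 8), (2/3) = -1.
Reached (1/3) = 1. Collecting the sign flips along the way, the symbol is +1.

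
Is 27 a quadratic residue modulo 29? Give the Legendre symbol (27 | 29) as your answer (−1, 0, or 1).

Reciprocity: 27 ≡ 3 and 29 ≡ 1 (mod 4), so (27/29) = +(29/27).
Reduce top mod 27: now compute (2/27).
Pull out 2: since 27 ≡ 3 (mod 8), (2/27) = -1.
Reached (1/27) = 1. Collecting the sign flips along the way, the symbol is -1.

-1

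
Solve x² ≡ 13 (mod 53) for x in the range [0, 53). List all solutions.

53 ≡ 1 (mod 4), so we find a root by search.
Trying successive values, 15² = 225 ≡ 13 (mod 53). The other root is 53 − 15 = 38.

15, 38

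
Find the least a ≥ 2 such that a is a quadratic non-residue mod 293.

(2/293) = −1, so 2 is the smallest positive non-residue mod 293.

2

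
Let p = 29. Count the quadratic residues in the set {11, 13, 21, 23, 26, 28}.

(11/29) = -1 → non-residue.
(13/29) = +1 → QR.
(21/29) = -1 → non-residue.
(23/29) = +1 → QR.
(26/29) = -1 → non-residue.
(28/29) = +1 → QR.
Total quadratic residues among the 6: 3.

3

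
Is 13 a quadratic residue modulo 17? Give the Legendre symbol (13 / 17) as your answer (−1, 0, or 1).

1

Euler's criterion: (13/17) ≡ 13^8 (mod 17).
13^2 ≡ 16 (mod 17)
13^4 ≡ 1 (mod 17)
13^8 ≡ 1 (mod 17)
13^8 = 13^(8) ≡ 1 (mod 17).
Result is 1, so (13/17) = 1.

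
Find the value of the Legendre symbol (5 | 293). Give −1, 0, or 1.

-1

Euler's criterion: (5/293) ≡ 5^146 (mod 293).
5^2 ≡ 25 (mod 293)
5^4 ≡ 39 (mod 293)
5^8 ≡ 56 (mod 293)
5^16 ≡ 206 (mod 293)
5^32 ≡ 244 (mod 293)
5^64 ≡ 57 (mod 293)
5^128 ≡ 26 (mod 293)
5^146 = 5^(128+16+2) ≡ 292 (mod 293).
Result is 292 ≡ −1, so (5/293) = −1.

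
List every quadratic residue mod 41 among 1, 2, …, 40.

1,2,4,5,8,9,10,16,18,20,21,23,25,31,32,33,36,37,39,40

Square k = 1,…,20 (k and 41−k give the same square):
1²=1, 2²=4, 3²=9, 4²=16, 5²=25, 6²=36, 7²≡8, 8²≡23, 9²≡40, 10²≡18, 11²≡39, 12²≡21, 13²≡5, 14²≡32, 15²≡20, 16²≡10, 17²≡2, 18²≡37, 19²≡33, 20²≡31 (mod 41).
So the quadratic residues mod 41 are {1, 2, 4, 5, 8, 9, 10, 16, 18, 20, 21, 23, 25, 31, 32, 33, 36, 37, 39, 40}.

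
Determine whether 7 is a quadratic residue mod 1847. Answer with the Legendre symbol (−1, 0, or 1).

1

Reciprocity: 7 ≡ 3 and 1847 ≡ 3 (mod 4), so (7/1847) = −(1847/7).
Reduce top mod 7: now compute (6/7).
Pull out 2: since 7 ≡ 7 (mod 8), (2/7) = +1.
Reciprocity: 3 ≡ 3 and 7 ≡ 3 (mod 4), so (3/7) = −(7/3).
Reduce top mod 3: now compute (1/3).
Reached (1/3) = 1. Collecting the sign flips along the way, the symbol is +1.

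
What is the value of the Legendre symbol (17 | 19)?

Euler's criterion: (17/19) ≡ 17^9 (mod 19).
17^2 ≡ 4 (mod 19)
17^4 ≡ 16 (mod 19)
17^8 ≡ 9 (mod 19)
17^9 = 17^(8+1) ≡ 1 (mod 19).
Result is 1, so (17/19) = 1.

1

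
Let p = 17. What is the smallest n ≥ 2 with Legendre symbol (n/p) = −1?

3

(2/17) = +1, so 2 is a residue.
(3/17) = −1, so 3 is the smallest positive non-residue mod 17.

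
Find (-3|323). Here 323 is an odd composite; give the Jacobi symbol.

-1

First reduce: -3 ≡ 320 (mod 323).
Pull out 2^6: since 323 ≡ 3 (mod 8), (2/323) = -1, so (2/323)^6 = +1.
Reciprocity: 5 ≡ 1 and 323 ≡ 3 (mod 4), so (5/323) = +(323/5).
Reduce top mod 5: now compute (3/5).
Reciprocity: 3 ≡ 3 and 5 ≡ 1 (mod 4), so (3/5) = +(5/3).
Reduce top mod 3: now compute (2/3).
Pull out 2: since 3 ≡ 3 (mod 8), (2/3) = -1.
Reached (1/3) = 1. Collecting the sign flips along the way, the symbol is -1.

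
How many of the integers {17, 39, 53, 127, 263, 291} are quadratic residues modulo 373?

(17/373) = +1 → QR.
(39/373) = +1 → QR.
(53/373) = -1 → non-residue.
(127/373) = -1 → non-residue.
(263/373) = -1 → non-residue.
(291/373) = -1 → non-residue.
Total quadratic residues among the 6: 2.

2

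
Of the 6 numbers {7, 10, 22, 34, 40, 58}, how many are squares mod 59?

2

(7/59) = +1 → QR.
(10/59) = -1 → non-residue.
(22/59) = +1 → QR.
(34/59) = -1 → non-residue.
(40/59) = -1 → non-residue.
(58/59) = -1 → non-residue.
Total quadratic residues among the 6: 2.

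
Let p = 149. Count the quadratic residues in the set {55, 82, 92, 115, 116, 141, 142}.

(55/149) = -1 → non-residue.
(82/149) = +1 → QR.
(92/149) = -1 → non-residue.
(115/149) = -1 → non-residue.
(116/149) = +1 → QR.
(141/149) = -1 → non-residue.
(142/149) = +1 → QR.
Total quadratic residues among the 7: 3.

3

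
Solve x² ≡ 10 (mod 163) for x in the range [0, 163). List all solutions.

70, 93

Since 163 ≡ 3 (mod 4), a square root of 10 is 10^((163+1)/4) = 10^41 mod 163.
Repeated squaring: 10^2≡100, 10^4≡57, 10^8≡152, 10^16≡121, 10^32≡134 (mod 163).
10^41 = 10^(32+8+1) ≡ 93 (mod 163).
Check: 93² = 8649 ≡ 10 (mod 163). The two roots are 70 and 93.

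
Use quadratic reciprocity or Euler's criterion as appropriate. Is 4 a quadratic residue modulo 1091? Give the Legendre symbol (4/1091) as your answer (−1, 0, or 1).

1

Euler's criterion: (4/1091) ≡ 4^545 (mod 1091).
4^2 ≡ 16 (mod 1091)
4^4 ≡ 256 (mod 1091)
4^8 ≡ 76 (mod 1091)
4^16 ≡ 321 (mod 1091)
4^32 ≡ 487 (mod 1091)
4^64 ≡ 422 (mod 1091)
4^128 ≡ 251 (mod 1091)
4^256 ≡ 814 (mod 1091)
4^512 ≡ 359 (mod 1091)
4^545 = 4^(512+32+1) ≡ 1 (mod 1091).
Result is 1, so (4/1091) = 1.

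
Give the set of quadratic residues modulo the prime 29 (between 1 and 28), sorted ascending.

1 4 5 6 7 9 13 16 20 22 23 24 25 28

Square k = 1,…,14 (k and 29−k give the same square):
1²=1, 2²=4, 3²=9, 4²=16, 5²=25, 6²≡7, 7²≡20, 8²≡6, 9²≡23, 10²≡13, 11²≡5, 12²≡28, 13²≡24, 14²≡22 (mod 29).
So the quadratic residues mod 29 are {1, 4, 5, 6, 7, 9, 13, 16, 20, 22, 23, 24, 25, 28}.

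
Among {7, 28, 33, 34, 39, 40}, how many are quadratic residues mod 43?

1

(7/43) = -1 → non-residue.
(28/43) = -1 → non-residue.
(33/43) = -1 → non-residue.
(34/43) = -1 → non-residue.
(39/43) = -1 → non-residue.
(40/43) = +1 → QR.
Total quadratic residues among the 6: 1.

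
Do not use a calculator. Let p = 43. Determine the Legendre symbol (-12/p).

First reduce: -12 ≡ 31 (mod 43).
Reciprocity: 31 ≡ 3 and 43 ≡ 3 (mod 4), so (31/43) = −(43/31).
Reduce top mod 31: now compute (12/31).
Pull out 2^2: since 31 ≡ 7 (mod 8), (2/31) = +1, so (2/31)^2 = +1.
Reciprocity: 3 ≡ 3 and 31 ≡ 3 (mod 4), so (3/31) = −(31/3).
Reduce top mod 3: now compute (1/3).
Reached (1/3) = 1. Collecting the sign flips along the way, the symbol is +1.

1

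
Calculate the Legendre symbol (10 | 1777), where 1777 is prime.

Pull out 2: since 1777 ≡ 1 (mod 8), (2/1777) = +1.
Reciprocity: 5 ≡ 1 and 1777 ≡ 1 (mod 4), so (5/1777) = +(1777/5).
Reduce top mod 5: now compute (2/5).
Pull out 2: since 5 ≡ 5 (mod 8), (2/5) = -1.
Reached (1/5) = 1. Collecting the sign flips along the way, the symbol is -1.

-1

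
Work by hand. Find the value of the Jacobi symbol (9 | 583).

1

Reciprocity: 9 ≡ 1 and 583 ≡ 3 (mod 4), so (9/583) = +(583/9).
Reduce top mod 9: now compute (7/9).
Reciprocity: 7 ≡ 3 and 9 ≡ 1 (mod 4), so (7/9) = +(9/7).
Reduce top mod 7: now compute (2/7).
Pull out 2: since 7 ≡ 7 (mod 8), (2/7) = +1.
Reached (1/7) = 1. Collecting the sign flips along the way, the symbol is +1.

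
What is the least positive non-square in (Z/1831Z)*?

3

(2/1831) = +1, so 2 is a residue.
(3/1831) = −1, so 3 is the smallest positive non-residue mod 1831.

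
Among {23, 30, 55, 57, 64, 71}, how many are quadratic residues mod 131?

2

(23/131) = -1 → non-residue.
(30/131) = -1 → non-residue.
(55/131) = +1 → QR.
(57/131) = -1 → non-residue.
(64/131) = +1 → QR.
(71/131) = -1 → non-residue.
Total quadratic residues among the 6: 2.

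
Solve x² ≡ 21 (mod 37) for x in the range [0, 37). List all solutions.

13, 24

37 ≡ 1 (mod 4), so we find a root by search.
Trying successive values, 13² = 169 ≡ 21 (mod 37). The other root is 37 − 13 = 24.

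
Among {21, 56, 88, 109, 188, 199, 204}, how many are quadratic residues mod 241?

(21/241) = -1 → non-residue.
(56/241) = -1 → non-residue.
(88/241) = -1 → non-residue.
(109/241) = -1 → non-residue.
(188/241) = +1 → QR.
(199/241) = -1 → non-residue.
(204/241) = -1 → non-residue.
Total quadratic residues among the 7: 1.

1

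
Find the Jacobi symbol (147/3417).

0

Reciprocity: 147 ≡ 3 and 3417 ≡ 1 (mod 4), so (147/3417) = +(3417/147).
Reduce top mod 147: now compute (36/147).
Pull out 2^2: since 147 ≡ 3 (mod 8), (2/147) = -1, so (2/147)^2 = +1.
Reciprocity: 9 ≡ 1 and 147 ≡ 3 (mod 4), so (9/147) = +(147/9).
Reduce top mod 9: now compute (3/9).
Reciprocity: 3 ≡ 3 and 9 ≡ 1 (mod 4), so (3/9) = +(9/3).
Reduce top mod 3: now compute (0/3).
Top reduces to 0: gcd > 1, so the symbol is 0.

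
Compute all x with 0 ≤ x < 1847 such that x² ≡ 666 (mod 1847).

751, 1096

Since 1847 ≡ 3 (mod 4), a square root of 666 is 666^((1847+1)/4) = 666^462 mod 1847.
Repeated squaring: 666^2≡276, 666^4≡449, 666^8≡278, 666^16≡1557, 666^32≡985, 666^64≡550, 666^128≡1439, 666^256≡234 (mod 1847).
666^462 = 666^(256+128+64+8+4+2) ≡ 751 (mod 1847).
Check: 751² = 564001 ≡ 666 (mod 1847). The two roots are 751 and 1096.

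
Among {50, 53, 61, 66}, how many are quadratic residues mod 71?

(50/71) = +1 → QR.
(53/71) = -1 → non-residue.
(61/71) = -1 → non-residue.
(66/71) = -1 → non-residue.
Total quadratic residues among the 4: 1.

1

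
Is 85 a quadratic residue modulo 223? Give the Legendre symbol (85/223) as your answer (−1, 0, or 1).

-1

Reciprocity: 85 ≡ 1 and 223 ≡ 3 (mod 4), so (85/223) = +(223/85).
Reduce top mod 85: now compute (53/85).
Reciprocity: 53 ≡ 1 and 85 ≡ 1 (mod 4), so (53/85) = +(85/53).
Reduce top mod 53: now compute (32/53).
Pull out 2^5: since 53 ≡ 5 (mod 8), (2/53) = -1, so (2/53)^5 = -1.
Reached (1/53) = 1. Collecting the sign flips along the way, the symbol is -1.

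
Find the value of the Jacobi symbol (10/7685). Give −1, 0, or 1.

0

Pull out 2: since 7685 ≡ 5 (mod 8), (2/7685) = -1.
Reciprocity: 5 ≡ 1 and 7685 ≡ 1 (mod 4), so (5/7685) = +(7685/5).
Reduce top mod 5: now compute (0/5).
Top reduces to 0: gcd > 1, so the symbol is 0.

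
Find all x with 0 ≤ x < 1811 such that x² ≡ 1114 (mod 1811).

Since 1811 ≡ 3 (mod 4), a square root of 1114 is 1114^((1811+1)/4) = 1114^453 mod 1811.
Repeated squaring: 1114^2≡461, 1114^4≡634, 1114^8≡1725, 1114^16≡152, 1114^32≡1372, 1114^64≡755, 1114^128≡1371, 1114^256≡1634 (mod 1811).
1114^453 = 1114^(256+128+64+4+1) ≡ 261 (mod 1811).
Check: 261² = 68121 ≡ 1114 (mod 1811). The two roots are 261 and 1550.

261, 1550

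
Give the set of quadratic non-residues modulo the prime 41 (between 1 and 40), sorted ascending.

Square k = 1,…,20 (k and 41−k give the same square):
1²=1, 2²=4, 3²=9, 4²=16, 5²=25, 6²=36, 7²≡8, 8²≡23, 9²≡40, 10²≡18, 11²≡39, 12²≡21, 13²≡5, 14²≡32, 15²≡20, 16²≡10, 17²≡2, 18²≡37, 19²≡33, 20²≡31 (mod 41).
The residues are {1, 2, 4, 5, 8, 9, 10, 16, 18, 20, 21, 23, 25, 31, 32, 33, 36, 37, 39, 40}; the non-residues are the remaining 20 nonzero classes.

3, 6, 7, 11, 12, 13, 14, 15, 17, 19, 22, 24, 26, 27, 28, 29, 30, 34, 35, 38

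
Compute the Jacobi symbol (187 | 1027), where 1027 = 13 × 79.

1

Reciprocity: 187 ≡ 3 and 1027 ≡ 3 (mod 4), so (187/1027) = −(1027/187).
Reduce top mod 187: now compute (92/187).
Pull out 2^2: since 187 ≡ 3 (mod 8), (2/187) = -1, so (2/187)^2 = +1.
Reciprocity: 23 ≡ 3 and 187 ≡ 3 (mod 4), so (23/187) = −(187/23).
Reduce top mod 23: now compute (3/23).
Reciprocity: 3 ≡ 3 and 23 ≡ 3 (mod 4), so (3/23) = −(23/3).
Reduce top mod 3: now compute (2/3).
Pull out 2: since 3 ≡ 3 (mod 8), (2/3) = -1.
Reached (1/3) = 1. Collecting the sign flips along the way, the symbol is +1.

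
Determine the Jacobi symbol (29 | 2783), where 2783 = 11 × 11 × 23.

1

Reciprocity: 29 ≡ 1 and 2783 ≡ 3 (mod 4), so (29/2783) = +(2783/29).
Reduce top mod 29: now compute (28/29).
Pull out 2^2: since 29 ≡ 5 (mod 8), (2/29) = -1, so (2/29)^2 = +1.
Reciprocity: 7 ≡ 3 and 29 ≡ 1 (mod 4), so (7/29) = +(29/7).
Reduce top mod 7: now compute (1/7).
Reached (1/7) = 1. Collecting the sign flips along the way, the symbol is +1.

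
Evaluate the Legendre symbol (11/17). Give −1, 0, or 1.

-1

Reciprocity: 11 ≡ 3 and 17 ≡ 1 (mod 4), so (11/17) = +(17/11).
Reduce top mod 11: now compute (6/11).
Pull out 2: since 11 ≡ 3 (mod 8), (2/11) = -1.
Reciprocity: 3 ≡ 3 and 11 ≡ 3 (mod 4), so (3/11) = −(11/3).
Reduce top mod 3: now compute (2/3).
Pull out 2: since 3 ≡ 3 (mod 8), (2/3) = -1.
Reached (1/3) = 1. Collecting the sign flips along the way, the symbol is -1.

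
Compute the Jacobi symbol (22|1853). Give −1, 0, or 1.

Pull out 2: since 1853 ≡ 5 (mod 8), (2/1853) = -1.
Reciprocity: 11 ≡ 3 and 1853 ≡ 1 (mod 4), so (11/1853) = +(1853/11).
Reduce top mod 11: now compute (5/11).
Reciprocity: 5 ≡ 1 and 11 ≡ 3 (mod 4), so (5/11) = +(11/5).
Reduce top mod 5: now compute (1/5).
Reached (1/5) = 1. Collecting the sign flips along the way, the symbol is -1.

-1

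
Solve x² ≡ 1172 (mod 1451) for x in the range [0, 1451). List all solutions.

Since 1451 ≡ 3 (mod 4), a square root of 1172 is 1172^((1451+1)/4) = 1172^363 mod 1451.
Repeated squaring: 1172^2≡938, 1172^4≡538, 1172^8≡695, 1172^16≡1293, 1172^32≡297, 1172^64≡1149, 1172^128≡1242, 1172^256≡151 (mod 1451).
1172^363 = 1172^(256+64+32+8+2+1) ≡ 596 (mod 1451).
Check: 596² = 355216 ≡ 1172 (mod 1451). The two roots are 596 and 855.

596, 855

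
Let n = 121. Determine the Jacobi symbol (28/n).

Pull out 2^2: since 121 ≡ 1 (mod 8), (2/121) = +1, so (2/121)^2 = +1.
Reciprocity: 7 ≡ 3 and 121 ≡ 1 (mod 4), so (7/121) = +(121/7).
Reduce top mod 7: now compute (2/7).
Pull out 2: since 7 ≡ 7 (mod 8), (2/7) = +1.
Reached (1/7) = 1. Collecting the sign flips along the way, the symbol is +1.

1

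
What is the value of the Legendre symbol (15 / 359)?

1

Reciprocity: 15 ≡ 3 and 359 ≡ 3 (mod 4), so (15/359) = −(359/15).
Reduce top mod 15: now compute (14/15).
Pull out 2: since 15 ≡ 7 (mod 8), (2/15) = +1.
Reciprocity: 7 ≡ 3 and 15 ≡ 3 (mod 4), so (7/15) = −(15/7).
Reduce top mod 7: now compute (1/7).
Reached (1/7) = 1. Collecting the sign flips along the way, the symbol is +1.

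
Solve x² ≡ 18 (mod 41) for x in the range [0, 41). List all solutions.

10, 31

41 ≡ 1 (mod 4), so we find a root by search.
Trying successive values, 10² = 100 ≡ 18 (mod 41). The other root is 41 − 10 = 31.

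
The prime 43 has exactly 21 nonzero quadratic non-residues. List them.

2, 3, 5, 7, 8, 12, 18, 19, 20, 22, 26, 27, 28, 29, 30, 32, 33, 34, 37, 39, 42

Square k = 1,…,21 (k and 43−k give the same square):
1²=1, 2²=4, 3²=9, 4²=16, 5²=25, 6²=36, 7²≡6, 8²≡21, 9²≡38, 10²≡14, 11²≡35, 12²≡15, 13²≡40, 14²≡24, 15²≡10, 16²≡41, 17²≡31, 18²≡23, 19²≡17, 20²≡13, 21²≡11 (mod 43).
The residues are {1, 4, 6, 9, 10, 11, 13, 14, 15, 16, 17, 21, 23, 24, 25, 31, 35, 36, 38, 40, 41}; the non-residues are the remaining 21 nonzero classes.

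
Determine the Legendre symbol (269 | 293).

1

Reciprocity: 269 ≡ 1 and 293 ≡ 1 (mod 4), so (269/293) = +(293/269).
Reduce top mod 269: now compute (24/269).
Pull out 2^3: since 269 ≡ 5 (mod 8), (2/269) = -1, so (2/269)^3 = -1.
Reciprocity: 3 ≡ 3 and 269 ≡ 1 (mod 4), so (3/269) = +(269/3).
Reduce top mod 3: now compute (2/3).
Pull out 2: since 3 ≡ 3 (mod 8), (2/3) = -1.
Reached (1/3) = 1. Collecting the sign flips along the way, the symbol is +1.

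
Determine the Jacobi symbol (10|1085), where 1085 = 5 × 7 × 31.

Pull out 2: since 1085 ≡ 5 (mod 8), (2/1085) = -1.
Reciprocity: 5 ≡ 1 and 1085 ≡ 1 (mod 4), so (5/1085) = +(1085/5).
Reduce top mod 5: now compute (0/5).
Top reduces to 0: gcd > 1, so the symbol is 0.

0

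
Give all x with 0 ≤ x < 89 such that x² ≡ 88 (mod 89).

34, 55

89 ≡ 1 (mod 4), so we find a root by search.
Trying successive values, 34² = 1156 ≡ 88 (mod 89). The other root is 89 − 34 = 55.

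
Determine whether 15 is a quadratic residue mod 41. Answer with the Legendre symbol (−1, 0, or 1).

Euler's criterion: (15/41) ≡ 15^20 (mod 41).
15^2 ≡ 20 (mod 41)
15^4 ≡ 31 (mod 41)
15^8 ≡ 18 (mod 41)
15^16 ≡ 37 (mod 41)
15^20 = 15^(16+4) ≡ 40 (mod 41).
Result is 40 ≡ −1, so (15/41) = −1.

-1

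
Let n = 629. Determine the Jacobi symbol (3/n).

Reciprocity: 3 ≡ 3 and 629 ≡ 1 (mod 4), so (3/629) = +(629/3).
Reduce top mod 3: now compute (2/3).
Pull out 2: since 3 ≡ 3 (mod 8), (2/3) = -1.
Reached (1/3) = 1. Collecting the sign flips along the way, the symbol is -1.

-1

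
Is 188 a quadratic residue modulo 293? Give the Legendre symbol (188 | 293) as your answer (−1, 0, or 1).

Pull out 2^2: since 293 ≡ 5 (mod 8), (2/293) = -1, so (2/293)^2 = +1.
Reciprocity: 47 ≡ 3 and 293 ≡ 1 (mod 4), so (47/293) = +(293/47).
Reduce top mod 47: now compute (11/47).
Reciprocity: 11 ≡ 3 and 47 ≡ 3 (mod 4), so (11/47) = −(47/11).
Reduce top mod 11: now compute (3/11).
Reciprocity: 3 ≡ 3 and 11 ≡ 3 (mod 4), so (3/11) = −(11/3).
Reduce top mod 3: now compute (2/3).
Pull out 2: since 3 ≡ 3 (mod 8), (2/3) = -1.
Reached (1/3) = 1. Collecting the sign flips along the way, the symbol is -1.

-1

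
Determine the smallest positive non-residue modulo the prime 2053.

(2/2053) = −1, so 2 is the smallest positive non-residue mod 2053.

2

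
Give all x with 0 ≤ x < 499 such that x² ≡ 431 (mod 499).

232, 267

Since 499 ≡ 3 (mod 4), a square root of 431 is 431^((499+1)/4) = 431^125 mod 499.
Repeated squaring: 431^2≡133, 431^4≡224, 431^8≡276, 431^16≡328, 431^32≡299, 431^64≡80 (mod 499).
431^125 = 431^(64+32+16+8+4+1) ≡ 267 (mod 499).
Check: 267² = 71289 ≡ 431 (mod 499). The two roots are 232 and 267.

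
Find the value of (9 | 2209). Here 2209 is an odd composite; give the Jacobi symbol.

1

Reciprocity: 9 ≡ 1 and 2209 ≡ 1 (mod 4), so (9/2209) = +(2209/9).
Reduce top mod 9: now compute (4/9).
Pull out 2^2: since 9 ≡ 1 (mod 8), (2/9) = +1, so (2/9)^2 = +1.
Reached (1/9) = 1. Collecting the sign flips along the way, the symbol is +1.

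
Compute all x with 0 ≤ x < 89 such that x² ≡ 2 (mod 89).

25, 64

89 ≡ 1 (mod 4), so we find a root by search.
Trying successive values, 25² = 625 ≡ 2 (mod 89). The other root is 89 − 25 = 64.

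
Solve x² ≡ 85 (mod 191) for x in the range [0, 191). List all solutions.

64, 127

Since 191 ≡ 3 (mod 4), a square root of 85 is 85^((191+1)/4) = 85^48 mod 191.
Repeated squaring: 85^2≡158, 85^4≡134, 85^8≡2, 85^16≡4, 85^32≡16 (mod 191).
85^48 = 85^(32+16) ≡ 64 (mod 191).
Check: 64² = 4096 ≡ 85 (mod 191). The two roots are 64 and 127.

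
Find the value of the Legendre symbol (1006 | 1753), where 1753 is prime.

1

Pull out 2: since 1753 ≡ 1 (mod 8), (2/1753) = +1.
Reciprocity: 503 ≡ 3 and 1753 ≡ 1 (mod 4), so (503/1753) = +(1753/503).
Reduce top mod 503: now compute (244/503).
Pull out 2^2: since 503 ≡ 7 (mod 8), (2/503) = +1, so (2/503)^2 = +1.
Reciprocity: 61 ≡ 1 and 503 ≡ 3 (mod 4), so (61/503) = +(503/61).
Reduce top mod 61: now compute (15/61).
Reciprocity: 15 ≡ 3 and 61 ≡ 1 (mod 4), so (15/61) = +(61/15).
Reduce top mod 15: now compute (1/15).
Reached (1/15) = 1. Collecting the sign flips along the way, the symbol is +1.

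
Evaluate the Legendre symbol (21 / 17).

1

Euler's criterion: (21/17) ≡ 4^8 (mod 17).
4^2 ≡ 16 (mod 17)
4^4 ≡ 1 (mod 17)
4^8 ≡ 1 (mod 17)
4^8 = 4^(8) ≡ 1 (mod 17).
Result is 1, so (21/17) = 1.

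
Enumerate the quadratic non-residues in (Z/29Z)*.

Square k = 1,…,14 (k and 29−k give the same square):
1²=1, 2²=4, 3²=9, 4²=16, 5²=25, 6²≡7, 7²≡20, 8²≡6, 9²≡23, 10²≡13, 11²≡5, 12²≡28, 13²≡24, 14²≡22 (mod 29).
The residues are {1, 4, 5, 6, 7, 9, 13, 16, 20, 22, 23, 24, 25, 28}; the non-residues are the remaining 14 nonzero classes.

2, 3, 8, 10, 11, 12, 14, 15, 17, 18, 19, 21, 26, 27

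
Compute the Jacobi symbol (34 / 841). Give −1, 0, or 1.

Pull out 2: since 841 ≡ 1 (mod 8), (2/841) = +1.
Reciprocity: 17 ≡ 1 and 841 ≡ 1 (mod 4), so (17/841) = +(841/17).
Reduce top mod 17: now compute (8/17).
Pull out 2^3: since 17 ≡ 1 (mod 8), (2/17) = +1, so (2/17)^3 = +1.
Reached (1/17) = 1. Collecting the sign flips along the way, the symbol is +1.

1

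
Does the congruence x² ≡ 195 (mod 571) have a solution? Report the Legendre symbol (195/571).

Reciprocity: 195 ≡ 3 and 571 ≡ 3 (mod 4), so (195/571) = −(571/195).
Reduce top mod 195: now compute (181/195).
Reciprocity: 181 ≡ 1 and 195 ≡ 3 (mod 4), so (181/195) = +(195/181).
Reduce top mod 181: now compute (14/181).
Pull out 2: since 181 ≡ 5 (mod 8), (2/181) = -1.
Reciprocity: 7 ≡ 3 and 181 ≡ 1 (mod 4), so (7/181) = +(181/7).
Reduce top mod 7: now compute (6/7).
Pull out 2: since 7 ≡ 7 (mod 8), (2/7) = +1.
Reciprocity: 3 ≡ 3 and 7 ≡ 3 (mod 4), so (3/7) = −(7/3).
Reduce top mod 3: now compute (1/3).
Reached (1/3) = 1. Collecting the sign flips along the way, the symbol is -1.

-1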